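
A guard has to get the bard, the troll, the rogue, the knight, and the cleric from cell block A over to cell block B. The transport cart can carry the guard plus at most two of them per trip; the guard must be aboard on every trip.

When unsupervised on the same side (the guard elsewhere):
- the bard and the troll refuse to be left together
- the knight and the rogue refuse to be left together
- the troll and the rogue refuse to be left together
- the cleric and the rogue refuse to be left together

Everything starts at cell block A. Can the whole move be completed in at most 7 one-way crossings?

Yes — this plan uses 5 crossings (≤ 7):
1. Guard goes to cell block B with the bard and the rogue.
2. Guard goes back to cell block A alone.
3. Guard goes to cell block B with the cleric and the knight.
4. Guard goes back to cell block A with the rogue.
5. Guard goes to cell block B with the rogue and the troll.

Yes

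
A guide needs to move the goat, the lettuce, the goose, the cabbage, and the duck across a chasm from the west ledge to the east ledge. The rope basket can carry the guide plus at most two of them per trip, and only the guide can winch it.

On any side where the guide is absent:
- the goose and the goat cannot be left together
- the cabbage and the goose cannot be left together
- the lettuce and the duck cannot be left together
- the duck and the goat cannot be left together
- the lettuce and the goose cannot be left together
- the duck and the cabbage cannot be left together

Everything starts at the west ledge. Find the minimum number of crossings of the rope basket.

Counting alone: the guide can take at most 2 across per trip to the east ledge, so moving all 5 needs at least 3 loaded trips out, with a return between consecutive ones — at least 5 crossings.
The safety rule pushes this higher. Following every safe sequence of crossings, the most of the 5 that can be at the east ledge as the rope basket arrives there on crossing 5 is 4 — never all 5.
So no plan with fewer than 7 crossings exists, and this one achieves 7:
1. Guide goes to the east ledge with the duck and the goose.  [the west ledge: the cabbage, the goat, the lettuce | the east ledge: the duck, the goose]
2. Guide goes back to the west ledge alone.  [the west ledge: the cabbage, the goat, the lettuce | the east ledge: the duck, the goose]
3. Guide goes to the east ledge with the goat.  [the west ledge: the cabbage, the lettuce | the east ledge: the duck, the goat, the goose]
4. Guide goes back to the west ledge with the duck and the goose.  [the west ledge: the cabbage, the duck, the goose, the lettuce | the east ledge: the goat]
5. Guide goes to the east ledge with the cabbage and the lettuce.  [the west ledge: the duck, the goose | the east ledge: the cabbage, the goat, the lettuce]
6. Guide goes back to the west ledge alone.  [the west ledge: the duck, the goose | the east ledge: the cabbage, the goat, the lettuce]
7. Guide goes to the east ledge with the duck and the goose.  [the west ledge: — | the east ledge: the cabbage, the duck, the goat, the goose, the lettuce]

7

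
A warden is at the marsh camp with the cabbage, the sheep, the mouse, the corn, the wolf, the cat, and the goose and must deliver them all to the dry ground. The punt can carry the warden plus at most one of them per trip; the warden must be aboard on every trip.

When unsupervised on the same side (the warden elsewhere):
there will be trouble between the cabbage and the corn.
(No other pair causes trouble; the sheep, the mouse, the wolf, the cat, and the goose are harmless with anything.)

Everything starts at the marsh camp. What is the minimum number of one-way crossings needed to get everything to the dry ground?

13

Counting alone: the warden can take at most 1 across per trip to the dry ground, so moving all 7 needs at least 7 loaded trips out, with a return between consecutive ones — at least 13 crossings.
The plan below uses exactly 13 crossings, so it is optimal:
1. Warden goes to the dry ground with the cabbage.
2. Warden goes back to the marsh camp alone.
3. Warden goes to the dry ground with the sheep.
4. Warden goes back to the marsh camp alone.
5. Warden goes to the dry ground with the mouse.
6. Warden goes back to the marsh camp alone.
7. Warden goes to the dry ground with the wolf.
8. Warden goes back to the marsh camp alone.
9. Warden goes to the dry ground with the cat.
10. Warden goes back to the marsh camp alone.
11. Warden goes to the dry ground with the goose.
12. Warden goes back to the marsh camp alone.
13. Warden goes to the dry ground with the corn.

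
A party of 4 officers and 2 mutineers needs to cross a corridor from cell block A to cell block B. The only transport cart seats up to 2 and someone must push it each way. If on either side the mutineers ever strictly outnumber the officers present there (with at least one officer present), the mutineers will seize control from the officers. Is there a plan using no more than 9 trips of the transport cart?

Yes — this plan uses 9 crossings (≤ 9):
1. 2 mutineers → cell block B.  (cell block A: 4O 0M; cell block B: 0O 2M)
2. 1 mutineer ← cell block A.  (cell block A: 4O 1M; cell block B: 0O 1M)
3. 2 officers → cell block B.  (cell block A: 2O 1M; cell block B: 2O 1M)
4. 1 mutineer ← cell block A.  (cell block A: 2O 2M; cell block B: 2O 0M)
5. 2 mutineers → cell block B.  (cell block A: 2O 0M; cell block B: 2O 2M)
6. 1 mutineer ← cell block A.  (cell block A: 2O 1M; cell block B: 2O 1M)
7. 1 officer and 1 mutineer → cell block B.  (cell block A: 1O 0M; cell block B: 3O 2M)
8. 1 mutineer ← cell block A.  (cell block A: 1O 1M; cell block B: 3O 1M)
9. 1 officer and 1 mutineer → cell block B.  (cell block A: 0O 0M; cell block B: 4O 2M)

Yes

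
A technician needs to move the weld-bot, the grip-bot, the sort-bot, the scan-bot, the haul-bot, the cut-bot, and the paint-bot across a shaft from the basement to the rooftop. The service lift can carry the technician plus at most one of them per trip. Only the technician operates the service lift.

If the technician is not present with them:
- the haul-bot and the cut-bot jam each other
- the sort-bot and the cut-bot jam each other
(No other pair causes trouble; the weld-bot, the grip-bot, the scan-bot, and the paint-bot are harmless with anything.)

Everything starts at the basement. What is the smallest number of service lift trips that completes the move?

Counting alone: the technician can take at most 1 across per trip to the rooftop, so moving all 7 needs at least 7 loaded trips out, with a return between consecutive ones — at least 13 crossings.
The safety rule pushes this higher. Following every safe sequence of crossings, the most of the 7 that can be at the rooftop as the service lift arrives there on crossing 13 is 6 — never all 7.
So no plan with fewer than 15 crossings exists, and this one achieves 15:
1. Technician goes to the rooftop with the cut-bot.
2. Technician goes back to the basement alone.
3. Technician goes to the rooftop with the weld-bot.
4. Technician goes back to the basement alone.
5. Technician goes to the rooftop with the grip-bot.
6. Technician goes back to the basement alone.
7. Technician goes to the rooftop with the sort-bot.
8. Technician goes back to the basement with the cut-bot.
9. Technician goes to the rooftop with the haul-bot.
10. Technician goes back to the basement alone.
11. Technician goes to the rooftop with the scan-bot.
12. Technician goes back to the basement alone.
13. Technician goes to the rooftop with the paint-bot.
14. Technician goes back to the basement alone.
15. Technician goes to the rooftop with the cut-bot.

15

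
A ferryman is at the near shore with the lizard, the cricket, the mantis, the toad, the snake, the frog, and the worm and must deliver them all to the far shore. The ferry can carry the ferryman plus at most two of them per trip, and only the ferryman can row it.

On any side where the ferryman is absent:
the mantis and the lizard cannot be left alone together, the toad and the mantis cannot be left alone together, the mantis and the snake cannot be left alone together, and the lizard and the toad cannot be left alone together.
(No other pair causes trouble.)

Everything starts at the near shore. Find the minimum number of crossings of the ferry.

11

Counting alone: the ferryman can take at most 2 across per trip to the far shore, so moving all 7 needs at least 4 loaded trips out, with a return between consecutive ones — at least 7 crossings.
The safety rule pushes this higher. Following every safe sequence of crossings, the most of the 7 that can be at the far shore as the ferry arrives there on crossings 7, 9 is 5, 6 respectively — never all 7.
So no plan with fewer than 11 crossings exists, and this one achieves 11:
1. Ferryman goes to the far shore with the lizard and the mantis.
2. Ferryman goes back to the near shore with the lizard.
3. Ferryman goes to the far shore with the cricket and the lizard.
4. Ferryman goes back to the near shore with the lizard.
5. Ferryman goes to the far shore with the lizard and the snake.
6. Ferryman goes back to the near shore with the mantis.
7. Ferryman goes to the far shore with the frog and the mantis.
8. Ferryman goes back to the near shore with the mantis.
9. Ferryman goes to the far shore with the mantis and the worm.
10. Ferryman goes back to the near shore with the mantis.
11. Ferryman goes to the far shore with the mantis and the toad.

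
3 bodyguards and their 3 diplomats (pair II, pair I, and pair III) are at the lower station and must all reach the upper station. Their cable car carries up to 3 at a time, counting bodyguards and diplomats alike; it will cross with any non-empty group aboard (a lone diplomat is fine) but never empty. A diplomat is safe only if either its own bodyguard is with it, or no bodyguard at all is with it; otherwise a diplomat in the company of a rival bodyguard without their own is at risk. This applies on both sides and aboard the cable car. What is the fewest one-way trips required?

Counting alone: each trip to the upper station takes at most 3 across and each return brings at least 1 back, so after t trips out (and t−1 returns) at most 3t − (t−1) of the 6 are across; that first reaches 6 at t = 3, so at least 5 crossings are needed.
The plan below uses exactly 5 crossings, so it is optimal:
1. bodyguard II and diplomat II cross → the upper station.
2. bodyguard II crosses ← the lower station.
3. bodyguard I, bodyguard II, and bodyguard III cross → the upper station.
4. diplomat II crosses ← the lower station.
5. diplomat I, diplomat II, and diplomat III cross → the upper station.

5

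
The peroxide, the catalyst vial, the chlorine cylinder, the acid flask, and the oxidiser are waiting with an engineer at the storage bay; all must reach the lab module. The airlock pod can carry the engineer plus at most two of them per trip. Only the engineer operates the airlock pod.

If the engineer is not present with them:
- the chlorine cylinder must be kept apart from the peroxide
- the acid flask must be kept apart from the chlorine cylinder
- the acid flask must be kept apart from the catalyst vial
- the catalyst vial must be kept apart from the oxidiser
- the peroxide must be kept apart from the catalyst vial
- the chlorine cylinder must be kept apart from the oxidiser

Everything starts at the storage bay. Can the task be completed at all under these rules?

Yes

1. Engineer goes to the lab module with the catalyst vial and the chlorine cylinder.
2. Engineer goes back to the storage bay alone.
3. Engineer goes to the lab module with the peroxide.
4. Engineer goes back to the storage bay with the catalyst vial and the chlorine cylinder.
5. Engineer goes to the lab module with the acid flask and the oxidiser.
6. Engineer goes back to the storage bay alone.
7. Engineer goes to the lab module with the catalyst vial and the chlorine cylinder.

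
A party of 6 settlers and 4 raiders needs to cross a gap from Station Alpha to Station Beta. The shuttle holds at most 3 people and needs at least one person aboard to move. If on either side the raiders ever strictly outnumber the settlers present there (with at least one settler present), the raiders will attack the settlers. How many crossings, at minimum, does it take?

Counting alone: each trip to Station Beta takes at most 3 across and each return brings at least 1 back, so after t trips out (and t−1 returns) at most 3t − (t−1) of the 10 are across; that first reaches 10 at t = 5, so at least 9 crossings are needed.
The plan below uses exactly 9 crossings, so it is optimal:
1. 2 raiders → Station Beta.  (Station Alpha: 6S 2R; Station Beta: 0S 2R)
2. 1 raider ← Station Alpha.  (Station Alpha: 6S 3R; Station Beta: 0S 1R)
3. 3 raiders → Station Beta.  (Station Alpha: 6S 0R; Station Beta: 0S 4R)
4. 1 raider ← Station Alpha.  (Station Alpha: 6S 1R; Station Beta: 0S 3R)
5. 3 settlers → Station Beta.  (Station Alpha: 3S 1R; Station Beta: 3S 3R)
6. 1 raider ← Station Alpha.  (Station Alpha: 3S 2R; Station Beta: 3S 2R)
7. 1 settler and 2 raiders → Station Beta.  (Station Alpha: 2S 0R; Station Beta: 4S 4R)
8. 1 raider ← Station Alpha.  (Station Alpha: 2S 1R; Station Beta: 4S 3R)
9. 2 settlers and 1 raider → Station Beta.  (Station Alpha: 0S 0R; Station Beta: 6S 4R)

9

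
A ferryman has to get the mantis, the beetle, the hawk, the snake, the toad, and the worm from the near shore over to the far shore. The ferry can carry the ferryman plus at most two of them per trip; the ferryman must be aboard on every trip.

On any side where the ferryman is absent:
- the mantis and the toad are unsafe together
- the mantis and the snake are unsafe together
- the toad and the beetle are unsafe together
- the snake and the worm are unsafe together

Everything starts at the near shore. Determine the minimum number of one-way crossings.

7

Counting alone: the ferryman can take at most 2 across per trip to the far shore, so moving all 6 needs at least 3 loaded trips out, with a return between consecutive ones — at least 5 crossings.
The safety rule pushes this higher. Following every safe sequence of crossings, the most of the 6 that can be at the far shore as the ferry arrives there on crossing 5 is 5 — never all 6.
So no plan with fewer than 7 crossings exists, and this one achieves 7:
1. Ferryman goes to the far shore with the snake and the toad.  [the near shore: the beetle, the hawk, the mantis, the worm | the far shore: the snake, the toad]
2. Ferryman goes back to the near shore alone.  [the near shore: the beetle, the hawk, the mantis, the worm | the far shore: the snake, the toad]
3. Ferryman goes to the far shore with the beetle and the mantis.  [the near shore: the hawk, the worm | the far shore: the beetle, the mantis, the snake, the toad]
4. Ferryman goes back to the near shore with the snake and the toad.  [the near shore: the hawk, the snake, the toad, the worm | the far shore: the beetle, the mantis]
5. Ferryman goes to the far shore with the hawk and the worm.  [the near shore: the snake, the toad | the far shore: the beetle, the hawk, the mantis, the worm]
6. Ferryman goes back to the near shore alone.  [the near shore: the snake, the toad | the far shore: the beetle, the hawk, the mantis, the worm]
7. Ferryman goes to the far shore with the snake and the toad.  [the near shore: — | the far shore: the beetle, the hawk, the mantis, the snake, the toad, the worm]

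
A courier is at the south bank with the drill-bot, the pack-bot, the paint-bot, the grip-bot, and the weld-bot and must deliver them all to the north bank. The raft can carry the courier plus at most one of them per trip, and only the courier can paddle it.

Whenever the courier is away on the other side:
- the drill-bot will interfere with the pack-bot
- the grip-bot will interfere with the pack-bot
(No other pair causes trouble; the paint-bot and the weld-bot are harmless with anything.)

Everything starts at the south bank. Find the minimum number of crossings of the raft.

11

Counting alone: the courier can take at most 1 across per trip to the north bank, so moving all 5 needs at least 5 loaded trips out, with a return between consecutive ones — at least 9 crossings.
The safety rule pushes this higher. Following every safe sequence of crossings, the most of the 5 that can be at the north bank as the raft arrives there on crossing 9 is 4 — never all 5.
So no plan with fewer than 11 crossings exists, and this one achieves 11:
1. Courier goes to the north bank with the pack-bot.
2. Courier goes back to the south bank alone.
3. Courier goes to the north bank with the drill-bot.
4. Courier goes back to the south bank with the pack-bot.
5. Courier goes to the north bank with the grip-bot.
6. Courier goes back to the south bank alone.
7. Courier goes to the north bank with the paint-bot.
8. Courier goes back to the south bank alone.
9. Courier goes to the north bank with the weld-bot.
10. Courier goes back to the south bank alone.
11. Courier goes to the north bank with the pack-bot.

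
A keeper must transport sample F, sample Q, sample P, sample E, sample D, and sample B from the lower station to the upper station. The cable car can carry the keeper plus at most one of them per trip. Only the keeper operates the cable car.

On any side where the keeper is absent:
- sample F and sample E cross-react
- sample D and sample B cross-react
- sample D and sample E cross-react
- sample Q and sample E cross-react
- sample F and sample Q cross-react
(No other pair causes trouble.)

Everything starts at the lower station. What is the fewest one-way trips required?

Whatever the first load, the items left behind include a forbidden pair without the keeper. No opening move is safe, so no plan exists.

impossible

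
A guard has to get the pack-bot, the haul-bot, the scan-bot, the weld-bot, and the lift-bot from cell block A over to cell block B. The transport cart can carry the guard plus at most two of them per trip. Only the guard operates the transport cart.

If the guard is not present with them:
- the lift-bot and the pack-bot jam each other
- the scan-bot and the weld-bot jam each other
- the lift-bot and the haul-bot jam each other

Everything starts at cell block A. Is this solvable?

Yes

1. Guard goes to cell block B with the lift-bot and the scan-bot.
2. Guard goes back to cell block A alone.
3. Guard goes to cell block B with the haul-bot and the pack-bot.
4. Guard goes back to cell block A with the lift-bot.
5. Guard goes to cell block B with the lift-bot and the weld-bot.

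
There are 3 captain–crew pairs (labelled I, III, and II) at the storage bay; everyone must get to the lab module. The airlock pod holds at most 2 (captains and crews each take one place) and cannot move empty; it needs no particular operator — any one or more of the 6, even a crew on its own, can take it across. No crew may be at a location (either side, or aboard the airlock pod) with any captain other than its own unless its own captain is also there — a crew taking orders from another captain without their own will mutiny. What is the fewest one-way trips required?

Counting alone: each trip to the lab module takes at most 2 across and each return brings at least 1 back, so after t trips out (and t−1 returns) at most 2t − (t−1) of the 6 are across; that first reaches 6 at t = 5, so at least 9 crossings are needed.
The safety rule pushes this higher. Following every safe sequence of crossings, the most of the 6 that can be at the lab module as the airlock pod arrives there on crossing 9 is 5 — never all 6.
So no plan with fewer than 11 crossings exists, and this one achieves 11:
1. captain I and crew I cross → the lab module.
2. captain I crosses ← the storage bay.
3. crew II and crew III cross → the lab module.
4. crew I crosses ← the storage bay.
5. captain II and captain III cross → the lab module.
6. captain III and crew III cross ← the storage bay.
7. captain I and captain III cross → the lab module.
8. crew II crosses ← the storage bay.
9. crew I and crew III cross → the lab module.
10. captain II crosses ← the storage bay.
11. captain II and crew II cross → the lab module.

11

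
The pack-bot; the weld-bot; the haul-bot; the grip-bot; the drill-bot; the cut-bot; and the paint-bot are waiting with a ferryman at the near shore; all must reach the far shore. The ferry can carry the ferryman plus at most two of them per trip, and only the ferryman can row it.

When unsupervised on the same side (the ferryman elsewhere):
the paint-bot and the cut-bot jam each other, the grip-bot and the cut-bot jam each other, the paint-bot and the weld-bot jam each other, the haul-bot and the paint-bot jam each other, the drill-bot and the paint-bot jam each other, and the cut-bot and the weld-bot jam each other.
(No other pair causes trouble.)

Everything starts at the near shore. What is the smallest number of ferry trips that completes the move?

Counting alone: the ferryman can take at most 2 across per trip to the far shore, so moving all 7 needs at least 4 loaded trips out, with a return between consecutive ones — at least 7 crossings.
The safety rule pushes this higher. Following every safe sequence of crossings, the most of the 7 that can be at the far shore as the ferry arrives there on crossings 7, 9 is 5, 6 respectively — never all 7.
So no plan with fewer than 11 crossings exists, and this one achieves 11:
1. Ferryman goes to the far shore with the cut-bot and the paint-bot.  [the near shore: the drill-bot, the grip-bot, the haul-bot, the pack-bot, the weld-bot | the far shore: the cut-bot, the paint-bot]
2. Ferryman goes back to the near shore with the cut-bot.  [the near shore: the cut-bot, the drill-bot, the grip-bot, the haul-bot, the pack-bot, the weld-bot | the far shore: the paint-bot]
3. Ferryman goes to the far shore with the cut-bot and the pack-bot.  [the near shore: the drill-bot, the grip-bot, the haul-bot, the weld-bot | the far shore: the cut-bot, the pack-bot, the paint-bot]
4. Ferryman goes back to the near shore with the cut-bot.  [the near shore: the cut-bot, the drill-bot, the grip-bot, the haul-bot, the weld-bot | the far shore: the pack-bot, the paint-bot]
5. Ferryman goes to the far shore with the grip-bot and the weld-bot.  [the near shore: the cut-bot, the drill-bot, the haul-bot | the far shore: the grip-bot, the pack-bot, the paint-bot, the weld-bot]
6. Ferryman goes back to the near shore with the weld-bot.  [the near shore: the cut-bot, the drill-bot, the haul-bot, the weld-bot | the far shore: the grip-bot, the pack-bot, the paint-bot]
7. Ferryman goes to the far shore with the haul-bot and the weld-bot.  [the near shore: the cut-bot, the drill-bot | the far shore: the grip-bot, the haul-bot, the pack-bot, the paint-bot, the weld-bot]
8. Ferryman goes back to the near shore with the paint-bot.  [the near shore: the cut-bot, the drill-bot, the paint-bot | the far shore: the grip-bot, the haul-bot, the pack-bot, the weld-bot]
9. Ferryman goes to the far shore with the cut-bot and the drill-bot.  [the near shore: the paint-bot | the far shore: the cut-bot, the drill-bot, the grip-bot, the haul-bot, the pack-bot, the weld-bot]
10. Ferryman goes back to the near shore with the cut-bot.  [the near shore: the cut-bot, the paint-bot | the far shore: the drill-bot, the grip-bot, the haul-bot, the pack-bot, the weld-bot]
11. Ferryman goes to the far shore with the cut-bot and the paint-bot.  [the near shore: — | the far shore: the cut-bot, the drill-bot, the grip-bot, the haul-bot, the pack-bot, the paint-bot, the weld-bot]

11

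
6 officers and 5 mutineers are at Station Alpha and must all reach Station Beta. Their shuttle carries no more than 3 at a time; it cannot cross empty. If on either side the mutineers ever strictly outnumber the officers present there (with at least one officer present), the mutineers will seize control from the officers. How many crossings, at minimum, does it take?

9

Counting alone: each trip to Station Beta takes at most 3 across and each return brings at least 1 back, so after t trips out (and t−1 returns) at most 3t − (t−1) of the 11 are across; that first reaches 11 at t = 5, so at least 9 crossings are needed.
The plan below uses exactly 9 crossings, so it is optimal:
1. 3 mutineers → Station Beta.  (Station Alpha: 6O 2M; Station Beta: 0O 3M)
2. 1 mutineer ← Station Alpha.  (Station Alpha: 6O 3M; Station Beta: 0O 2M)
3. 3 officers → Station Beta.  (Station Alpha: 3O 3M; Station Beta: 3O 2M)
4. 1 officer ← Station Alpha.  (Station Alpha: 4O 3M; Station Beta: 2O 2M)
5. 2 officers and 1 mutineer → Station Beta.  (Station Alpha: 2O 2M; Station Beta: 4O 3M)
6. 1 officer ← Station Alpha.  (Station Alpha: 3O 2M; Station Beta: 3O 3M)
7. 2 officers and 1 mutineer → Station Beta.  (Station Alpha: 1O 1M; Station Beta: 5O 4M)
8. 1 officer ← Station Alpha.  (Station Alpha: 2O 1M; Station Beta: 4O 4M)
9. 2 officers and 1 mutineer → Station Beta.  (Station Alpha: 0O 0M; Station Beta: 6O 5M)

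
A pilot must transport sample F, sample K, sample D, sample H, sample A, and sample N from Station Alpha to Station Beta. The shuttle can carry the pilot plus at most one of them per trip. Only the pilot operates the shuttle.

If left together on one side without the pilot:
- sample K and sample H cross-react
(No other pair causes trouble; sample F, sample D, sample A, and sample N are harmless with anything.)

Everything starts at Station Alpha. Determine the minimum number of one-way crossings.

Counting alone: the pilot can take at most 1 across per trip to Station Beta, so moving all 6 needs at least 6 loaded trips out, with a return between consecutive ones — at least 11 crossings.
The plan below uses exactly 11 crossings, so it is optimal:
1. Pilot goes to Station Beta with sample K.  [Station Alpha: sample A, sample D, sample F, sample H, sample N | Station Beta: sample K]
2. Pilot goes back to Station Alpha alone.  [Station Alpha: sample A, sample D, sample F, sample H, sample N | Station Beta: sample K]
3. Pilot goes to Station Beta with sample F.  [Station Alpha: sample A, sample D, sample H, sample N | Station Beta: sample F, sample K]
4. Pilot goes back to Station Alpha alone.  [Station Alpha: sample A, sample D, sample H, sample N | Station Beta: sample F, sample K]
5. Pilot goes to Station Beta with sample D.  [Station Alpha: sample A, sample H, sample N | Station Beta: sample D, sample F, sample K]
6. Pilot goes back to Station Alpha alone.  [Station Alpha: sample A, sample H, sample N | Station Beta: sample D, sample F, sample K]
7. Pilot goes to Station Beta with sample A.  [Station Alpha: sample H, sample N | Station Beta: sample A, sample D, sample F, sample K]
8. Pilot goes back to Station Alpha alone.  [Station Alpha: sample H, sample N | Station Beta: sample A, sample D, sample F, sample K]
9. Pilot goes to Station Beta with sample N.  [Station Alpha: sample H | Station Beta: sample A, sample D, sample F, sample K, sample N]
10. Pilot goes back to Station Alpha alone.  [Station Alpha: sample H | Station Beta: sample A, sample D, sample F, sample K, sample N]
11. Pilot goes to Station Beta with sample H.  [Station Alpha: — | Station Beta: sample A, sample D, sample F, sample H, sample K, sample N]

11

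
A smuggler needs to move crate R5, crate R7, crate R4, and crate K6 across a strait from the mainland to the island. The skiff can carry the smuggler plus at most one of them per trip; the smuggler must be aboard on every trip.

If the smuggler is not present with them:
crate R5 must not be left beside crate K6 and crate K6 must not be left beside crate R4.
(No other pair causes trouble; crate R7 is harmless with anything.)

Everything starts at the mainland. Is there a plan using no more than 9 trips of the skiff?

Yes

Yes — this plan uses 9 crossings (≤ 9):
1. Smuggler goes to the island with crate K6.  [the mainland: crate R4, crate R5, crate R7 | the island: crate K6]
2. Smuggler goes back to the mainland alone.  [the mainland: crate R4, crate R5, crate R7 | the island: crate K6]
3. Smuggler goes to the island with crate R5.  [the mainland: crate R4, crate R7 | the island: crate K6, crate R5]
4. Smuggler goes back to the mainland with crate K6.  [the mainland: crate K6, crate R4, crate R7 | the island: crate R5]
5. Smuggler goes to the island with crate R4.  [the mainland: crate K6, crate R7 | the island: crate R4, crate R5]
6. Smuggler goes back to the mainland alone.  [the mainland: crate K6, crate R7 | the island: crate R4, crate R5]
7. Smuggler goes to the island with crate R7.  [the mainland: crate K6 | the island: crate R4, crate R5, crate R7]
8. Smuggler goes back to the mainland alone.  [the mainland: crate K6 | the island: crate R4, crate R5, crate R7]
9. Smuggler goes to the island with crate K6.  [the mainland: — | the island: crate K6, crate R4, crate R5, crate R7]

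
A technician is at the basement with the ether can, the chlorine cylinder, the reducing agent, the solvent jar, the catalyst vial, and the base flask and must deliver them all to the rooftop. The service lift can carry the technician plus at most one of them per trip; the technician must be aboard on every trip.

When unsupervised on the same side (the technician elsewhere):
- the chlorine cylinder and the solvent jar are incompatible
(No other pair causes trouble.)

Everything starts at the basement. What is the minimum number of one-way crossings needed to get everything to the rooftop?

11

Counting alone: the technician can take at most 1 across per trip to the rooftop, so moving all 6 needs at least 6 loaded trips out, with a return between consecutive ones — at least 11 crossings.
The plan below uses exactly 11 crossings, so it is optimal:
1. Technician goes to the rooftop with the chlorine cylinder.  [the basement: the base flask, the catalyst vial, the ether can, the reducing agent, the solvent jar | the rooftop: the chlorine cylinder]
2. Technician goes back to the basement alone.  [the basement: the base flask, the catalyst vial, the ether can, the reducing agent, the solvent jar | the rooftop: the chlorine cylinder]
3. Technician goes to the rooftop with the ether can.  [the basement: the base flask, the catalyst vial, the reducing agent, the solvent jar | the rooftop: the chlorine cylinder, the ether can]
4. Technician goes back to the basement alone.  [the basement: the base flask, the catalyst vial, the reducing agent, the solvent jar | the rooftop: the chlorine cylinder, the ether can]
5. Technician goes to the rooftop with the reducing agent.  [the basement: the base flask, the catalyst vial, the solvent jar | the rooftop: the chlorine cylinder, the ether can, the reducing agent]
6. Technician goes back to the basement alone.  [the basement: the base flask, the catalyst vial, the solvent jar | the rooftop: the chlorine cylinder, the ether can, the reducing agent]
7. Technician goes to the rooftop with the catalyst vial.  [the basement: the base flask, the solvent jar | the rooftop: the catalyst vial, the chlorine cylinder, the ether can, the reducing agent]
8. Technician goes back to the basement alone.  [the basement: the base flask, the solvent jar | the rooftop: the catalyst vial, the chlorine cylinder, the ether can, the reducing agent]
9. Technician goes to the rooftop with the base flask.  [the basement: the solvent jar | the rooftop: the base flask, the catalyst vial, the chlorine cylinder, the ether can, the reducing agent]
10. Technician goes back to the basement alone.  [the basement: the solvent jar | the rooftop: the base flask, the catalyst vial, the chlorine cylinder, the ether can, the reducing agent]
11. Technician goes to the rooftop with the solvent jar.  [the basement: — | the rooftop: the base flask, the catalyst vial, the chlorine cylinder, the ether can, the reducing agent, the solvent jar]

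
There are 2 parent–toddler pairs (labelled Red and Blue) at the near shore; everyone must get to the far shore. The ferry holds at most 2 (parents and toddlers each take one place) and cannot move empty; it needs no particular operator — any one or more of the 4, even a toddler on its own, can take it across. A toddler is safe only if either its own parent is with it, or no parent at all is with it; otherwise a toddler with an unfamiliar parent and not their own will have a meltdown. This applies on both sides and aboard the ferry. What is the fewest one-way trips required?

Counting alone: each trip to the far shore takes at most 2 across and each return brings at least 1 back, so after t trips out (and t−1 returns) at most 2t − (t−1) of the 4 are across; that first reaches 4 at t = 3, so at least 5 crossings are needed.
The plan below uses exactly 5 crossings, so it is optimal:
1. parent Red and toddler Red cross → the far shore.
2. parent Red crosses ← the near shore.
3. parent Blue and parent Red cross → the far shore.
4. parent Blue crosses ← the near shore.
5. parent Blue and toddler Blue cross → the far shore.

5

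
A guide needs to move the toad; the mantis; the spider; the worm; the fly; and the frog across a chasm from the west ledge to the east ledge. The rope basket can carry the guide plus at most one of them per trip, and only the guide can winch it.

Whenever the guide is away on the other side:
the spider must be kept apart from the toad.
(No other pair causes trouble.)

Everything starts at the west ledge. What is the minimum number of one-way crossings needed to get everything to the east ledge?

11

Counting alone: the guide can take at most 1 across per trip to the east ledge, so moving all 6 needs at least 6 loaded trips out, with a return between consecutive ones — at least 11 crossings.
The plan below uses exactly 11 crossings, so it is optimal:
1. Guide goes to the east ledge with the toad.
2. Guide goes back to the west ledge alone.
3. Guide goes to the east ledge with the mantis.
4. Guide goes back to the west ledge alone.
5. Guide goes to the east ledge with the worm.
6. Guide goes back to the west ledge alone.
7. Guide goes to the east ledge with the fly.
8. Guide goes back to the west ledge alone.
9. Guide goes to the east ledge with the frog.
10. Guide goes back to the west ledge alone.
11. Guide goes to the east ledge with the spider.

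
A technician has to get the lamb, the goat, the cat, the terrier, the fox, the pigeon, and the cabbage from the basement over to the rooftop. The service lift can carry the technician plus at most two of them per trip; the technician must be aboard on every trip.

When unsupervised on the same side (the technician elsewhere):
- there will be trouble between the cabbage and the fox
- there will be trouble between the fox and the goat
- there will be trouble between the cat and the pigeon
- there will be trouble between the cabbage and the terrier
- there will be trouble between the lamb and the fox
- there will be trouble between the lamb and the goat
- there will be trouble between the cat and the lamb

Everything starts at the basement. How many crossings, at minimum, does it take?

impossible

Whatever the first load, the items left behind include a forbidden pair without the technician. No opening move is safe, so no plan exists.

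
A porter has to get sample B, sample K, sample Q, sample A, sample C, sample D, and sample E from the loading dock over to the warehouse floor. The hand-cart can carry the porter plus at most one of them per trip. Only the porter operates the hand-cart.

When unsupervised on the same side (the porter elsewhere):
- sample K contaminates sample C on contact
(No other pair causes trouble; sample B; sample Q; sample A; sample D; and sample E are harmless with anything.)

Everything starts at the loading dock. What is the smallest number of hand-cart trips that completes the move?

Counting alone: the porter can take at most 1 across per trip to the warehouse floor, so moving all 7 needs at least 7 loaded trips out, with a return between consecutive ones — at least 13 crossings.
The plan below uses exactly 13 crossings, so it is optimal:
1. Porter goes to the warehouse floor with sample K.  [the loading dock: sample A, sample B, sample C, sample D, sample E, sample Q | the warehouse floor: sample K]
2. Porter goes back to the loading dock alone.  [the loading dock: sample A, sample B, sample C, sample D, sample E, sample Q | the warehouse floor: sample K]
3. Porter goes to the warehouse floor with sample B.  [the loading dock: sample A, sample C, sample D, sample E, sample Q | the warehouse floor: sample B, sample K]
4. Porter goes back to the loading dock alone.  [the loading dock: sample A, sample C, sample D, sample E, sample Q | the warehouse floor: sample B, sample K]
5. Porter goes to the warehouse floor with sample Q.  [the loading dock: sample A, sample C, sample D, sample E | the warehouse floor: sample B, sample K, sample Q]
6. Porter goes back to the loading dock alone.  [the loading dock: sample A, sample C, sample D, sample E | the warehouse floor: sample B, sample K, sample Q]
7. Porter goes to the warehouse floor with sample A.  [the loading dock: sample C, sample D, sample E | the warehouse floor: sample A, sample B, sample K, sample Q]
8. Porter goes back to the loading dock alone.  [the loading dock: sample C, sample D, sample E | the warehouse floor: sample A, sample B, sample K, sample Q]
9. Porter goes to the warehouse floor with sample D.  [the loading dock: sample C, sample E | the warehouse floor: sample A, sample B, sample D, sample K, sample Q]
10. Porter goes back to the loading dock alone.  [the loading dock: sample C, sample E | the warehouse floor: sample A, sample B, sample D, sample K, sample Q]
11. Porter goes to the warehouse floor with sample E.  [the loading dock: sample C | the warehouse floor: sample A, sample B, sample D, sample E, sample K, sample Q]
12. Porter goes back to the loading dock alone.  [the loading dock: sample C | the warehouse floor: sample A, sample B, sample D, sample E, sample K, sample Q]
13. Porter goes to the warehouse floor with sample C.  [the loading dock: — | the warehouse floor: sample A, sample B, sample C, sample D, sample E, sample K, sample Q]

13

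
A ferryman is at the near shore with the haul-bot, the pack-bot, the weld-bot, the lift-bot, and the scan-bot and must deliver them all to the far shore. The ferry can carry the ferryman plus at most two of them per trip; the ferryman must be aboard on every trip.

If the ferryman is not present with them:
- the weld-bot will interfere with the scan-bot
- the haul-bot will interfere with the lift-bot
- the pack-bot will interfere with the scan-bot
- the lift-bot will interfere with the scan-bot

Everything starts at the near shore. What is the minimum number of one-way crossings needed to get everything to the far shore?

5

Counting alone: the ferryman can take at most 2 across per trip to the far shore, so moving all 5 needs at least 3 loaded trips out, with a return between consecutive ones — at least 5 crossings.
The plan below uses exactly 5 crossings, so it is optimal:
1. Ferryman goes to the far shore with the haul-bot and the scan-bot.  [the near shore: the lift-bot, the pack-bot, the weld-bot | the far shore: the haul-bot, the scan-bot]
2. Ferryman goes back to the near shore alone.  [the near shore: the lift-bot, the pack-bot, the weld-bot | the far shore: the haul-bot, the scan-bot]
3. Ferryman goes to the far shore with the pack-bot and the weld-bot.  [the near shore: the lift-bot | the far shore: the haul-bot, the pack-bot, the scan-bot, the weld-bot]
4. Ferryman goes back to the near shore with the scan-bot.  [the near shore: the lift-bot, the scan-bot | the far shore: the haul-bot, the pack-bot, the weld-bot]
5. Ferryman goes to the far shore with the lift-bot and the scan-bot.  [the near shore: — | the far shore: the haul-bot, the lift-bot, the pack-bot, the scan-bot, the weld-bot]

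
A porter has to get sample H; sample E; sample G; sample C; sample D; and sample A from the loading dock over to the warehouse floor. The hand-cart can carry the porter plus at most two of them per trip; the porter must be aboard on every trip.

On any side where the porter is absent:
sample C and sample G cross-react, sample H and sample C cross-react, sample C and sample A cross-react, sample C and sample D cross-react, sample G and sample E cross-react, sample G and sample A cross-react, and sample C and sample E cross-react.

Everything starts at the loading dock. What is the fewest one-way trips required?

9

Counting alone: the porter can take at most 2 across per trip to the warehouse floor, so moving all 6 needs at least 3 loaded trips out, with a return between consecutive ones — at least 5 crossings.
The safety rule pushes this higher. Following every safe sequence of crossings, the most of the 6 that can be at the warehouse floor as the hand-cart arrives there on crossings 5, 7 is 4, 5 respectively — never all 6.
So no plan with fewer than 9 crossings exists, and this one achieves 9:
1. Porter goes to the warehouse floor with sample C and sample G.
2. Porter goes back to the loading dock with sample G.
3. Porter goes to the warehouse floor with sample G and sample H.
4. Porter goes back to the loading dock with sample C.
5. Porter goes to the warehouse floor with sample C and sample D.
6. Porter goes back to the loading dock with sample C.
7. Porter goes to the warehouse floor with sample A and sample E.
8. Porter goes back to the loading dock with sample G.
9. Porter goes to the warehouse floor with sample C and sample G.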